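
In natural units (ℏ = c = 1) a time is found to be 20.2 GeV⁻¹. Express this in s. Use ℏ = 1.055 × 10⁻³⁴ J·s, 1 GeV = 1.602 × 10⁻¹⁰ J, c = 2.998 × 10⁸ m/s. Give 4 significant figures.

A time is [E]⁻¹ in ℏ=c=1; restore one factor of ℏ.
1 GeV⁻¹ → ℏ × (1 GeV in J)⁻¹ = 6.586 × 10⁻²⁵ s.
Result: 20.2 × 6.586 × 10⁻²⁵ = 1.330 × 10⁻²³ s.

1.330 × 10⁻²³ s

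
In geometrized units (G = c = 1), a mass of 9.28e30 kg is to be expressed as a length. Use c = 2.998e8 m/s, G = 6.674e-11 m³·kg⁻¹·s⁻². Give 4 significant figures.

In G = c = 1 units mass has dimensions of length; the conversion factor is G/c².
9.28e30 kg × (G/c²) = 6.891e3 m

6.891e3 m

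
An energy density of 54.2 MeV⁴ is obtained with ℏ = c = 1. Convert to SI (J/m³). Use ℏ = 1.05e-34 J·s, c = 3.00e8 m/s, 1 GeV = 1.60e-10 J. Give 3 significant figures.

1.14e27 J/m³

[E]/[L]³ = [E]⁴/(ℏc)³; restore (ℏc)⁻³.
1 GeV⁴ → 1/(ℏc)³ × (1 GeV in J)⁴ = 2.10e37 J/m³.
Convert the energy scale: 54.2 MeV⁴ = 5.42e-11 GeV⁴.
Result: 5.42e-11 × 2.10e37 = 1.14e27 J/m³.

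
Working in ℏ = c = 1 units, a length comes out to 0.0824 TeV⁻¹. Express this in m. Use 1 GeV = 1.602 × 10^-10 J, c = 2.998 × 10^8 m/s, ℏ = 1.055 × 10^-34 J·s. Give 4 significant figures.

1.627 × 10^-20 m

A length is [E]⁻¹ in ℏ=c=1; restore one factor of ℏc.
1 GeV⁻¹ → ℏc × (1 GeV in J)⁻¹ = 1.974 × 10^-16 m.
Convert the energy scale: 0.0824 TeV⁻¹ = 8.24 × 10^-5 GeV⁻¹.
Result: 8.24 × 10^-5 × 1.974 × 10^-16 = 1.627 × 10^-20 m.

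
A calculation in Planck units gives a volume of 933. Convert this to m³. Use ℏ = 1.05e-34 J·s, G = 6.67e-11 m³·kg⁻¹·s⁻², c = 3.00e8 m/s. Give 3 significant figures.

One Planck volume: V_P = (ℏG/c³)^(3/2) = 4.18e-105 m³.
933 × 4.18e-105 m³ = 3.90e-102 m³

3.90e-102 m³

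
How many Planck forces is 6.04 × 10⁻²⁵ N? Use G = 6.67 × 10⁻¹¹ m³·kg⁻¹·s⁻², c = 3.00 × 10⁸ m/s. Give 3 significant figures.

Planck force: F_P = c⁴/G = 1.21 × 10⁴⁴ N.
6.04 × 10⁻²⁵ / 1.21 × 10⁴⁴ = 4.97 × 10⁻⁶⁹

4.97 × 10⁻⁶⁹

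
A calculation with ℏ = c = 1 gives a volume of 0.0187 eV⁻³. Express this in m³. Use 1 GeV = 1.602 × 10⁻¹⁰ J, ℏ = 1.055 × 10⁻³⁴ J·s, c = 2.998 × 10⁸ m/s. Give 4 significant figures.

1.439 × 10⁻²² m³

Volume is [L]³ = [E]⁻³·(ℏc)³.
1 GeV⁻³ → (ℏc)³ × (1 GeV in J)⁻³ = 7.696 × 10⁻⁴⁸ m³.
Convert the energy scale: 0.0187 eV⁻³ = 1.87 × 10²⁵ GeV⁻³.
Result: 1.87 × 10²⁵ × 7.696 × 10⁻⁴⁸ = 1.439 × 10⁻²² m³.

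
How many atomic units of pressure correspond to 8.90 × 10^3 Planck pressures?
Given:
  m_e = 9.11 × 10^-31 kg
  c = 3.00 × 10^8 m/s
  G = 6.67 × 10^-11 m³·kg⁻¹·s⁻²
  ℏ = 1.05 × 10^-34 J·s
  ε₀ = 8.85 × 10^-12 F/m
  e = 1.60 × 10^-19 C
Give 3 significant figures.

Planck pressure: p_P = c⁷/(ℏG²) = 4.68 × 10^113 Pa
atomic unit of pressure: P_au = E_h/a₀³ = m_e⁴e¹⁰/((4πε₀)⁵ℏ⁸) = 3.01 × 10^13 Pa
8.90 × 10^3 × 4.68 × 10^113 / 3.01 × 10^13 = 1.38 × 10^104

1.38 × 10^104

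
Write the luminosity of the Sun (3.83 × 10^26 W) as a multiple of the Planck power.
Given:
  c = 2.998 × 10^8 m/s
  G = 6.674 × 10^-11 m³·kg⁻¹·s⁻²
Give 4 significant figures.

Planck power: P_P = c⁵/G = 3.629 × 10^52 W.
3.83 × 10^26 / 3.629 × 10^52 = 1.055 × 10^-26

1.055 × 10^-26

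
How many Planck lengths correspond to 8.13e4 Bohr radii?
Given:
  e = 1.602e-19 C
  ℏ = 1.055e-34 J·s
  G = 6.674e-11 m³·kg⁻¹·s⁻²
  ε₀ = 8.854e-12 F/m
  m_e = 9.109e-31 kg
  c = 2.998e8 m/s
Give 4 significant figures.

2.664e29

Bohr radius: a₀ = 4πε₀ℏ²/(m_e e²) = 5.297e-11 m
Planck length: ℓ_P = √(ℏG/c³) = 1.616e-35 m
8.13e4 × 5.297e-11 / 1.616e-35 = 2.664e29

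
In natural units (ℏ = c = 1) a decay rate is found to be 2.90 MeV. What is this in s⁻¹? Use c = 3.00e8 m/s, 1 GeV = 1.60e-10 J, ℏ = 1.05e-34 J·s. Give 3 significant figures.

4.42e21 s⁻¹

A rate is [E]/ℏ; divide by ℏ.
1 GeV → 1/ℏ × (1 GeV in J) = 1.52e24 s⁻¹.
Convert the energy scale: 2.90 MeV = 2.90e-3 GeV.
Result: 2.90e-3 × 1.52e24 = 4.42e21 s⁻¹.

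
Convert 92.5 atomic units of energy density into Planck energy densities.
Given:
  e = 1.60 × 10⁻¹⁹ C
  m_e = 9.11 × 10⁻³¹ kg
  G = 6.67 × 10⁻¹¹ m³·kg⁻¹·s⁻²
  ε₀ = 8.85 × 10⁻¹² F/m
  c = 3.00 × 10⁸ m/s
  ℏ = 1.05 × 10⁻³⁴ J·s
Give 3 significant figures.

atomic unit of energy density: u_au = E_h/a₀³ = m_e⁴e¹⁰/((4πε₀)⁵ℏ⁸) = 3.01 × 10¹³ J/m³
Planck energy density: u_P = c⁷/(ℏG²) = 4.68 × 10¹¹³ J/m³
92.5 × 3.01 × 10¹³ / 4.68 × 10¹¹³ = 5.95 × 10⁻⁹⁹

5.95 × 10⁻⁹⁹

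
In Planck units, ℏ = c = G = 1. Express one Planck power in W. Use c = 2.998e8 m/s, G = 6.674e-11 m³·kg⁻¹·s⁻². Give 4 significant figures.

Dimensional analysis gives P_P = c⁵/G.
  = 2.422e42 / 6.674e-11
  = 3.629e52 W

3.629e52 W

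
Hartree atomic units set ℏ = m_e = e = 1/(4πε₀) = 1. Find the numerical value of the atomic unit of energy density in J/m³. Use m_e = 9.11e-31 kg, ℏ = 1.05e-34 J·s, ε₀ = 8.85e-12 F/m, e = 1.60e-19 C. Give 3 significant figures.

Dimensional analysis gives u_au = E_h/a₀³ = m_e⁴e¹⁰/((4πε₀)⁵ℏ⁸).
E_h = 4.38e-18 J
a₀ = 5.26e-11 m
E_h/a₀³ = 3.01e13 J/m³

3.01e13 J/m³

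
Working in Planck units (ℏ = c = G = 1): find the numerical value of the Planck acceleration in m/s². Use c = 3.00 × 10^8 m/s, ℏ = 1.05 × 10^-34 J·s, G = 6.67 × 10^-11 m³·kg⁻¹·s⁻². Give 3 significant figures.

5.59 × 10^51 m/s²

The unique combination of the constants set to 1 with dimensions of acceleration is a_P = √(c⁷/(ℏG)).
  = √(3.12 × 10^103)
  = 5.59 × 10^51 m/s²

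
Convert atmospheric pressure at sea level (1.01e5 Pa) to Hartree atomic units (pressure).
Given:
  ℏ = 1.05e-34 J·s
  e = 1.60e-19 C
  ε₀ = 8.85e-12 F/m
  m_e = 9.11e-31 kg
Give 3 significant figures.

atomic unit of pressure: P_au = E_h/a₀³ = m_e⁴e¹⁰/((4πε₀)⁵ℏ⁸) = 3.01e13 Pa.
1.01e5 / 3.01e13 = 3.35e-9

3.35e-9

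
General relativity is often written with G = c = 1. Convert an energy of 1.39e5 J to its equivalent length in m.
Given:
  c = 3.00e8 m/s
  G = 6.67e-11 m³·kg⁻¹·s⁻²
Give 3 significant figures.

Energy → length via G/c⁴.
1.39e5 J × (G/c⁴) = 1.14e-39 m

1.14e-39 m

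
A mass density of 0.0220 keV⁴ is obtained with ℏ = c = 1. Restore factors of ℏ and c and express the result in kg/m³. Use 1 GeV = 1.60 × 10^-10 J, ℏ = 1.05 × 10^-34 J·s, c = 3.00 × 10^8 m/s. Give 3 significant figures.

Mass density is [E]/(c²[L]³) = [E]⁴/(ℏ³c⁵).
1 GeV⁴ → 1/(ℏ³c⁵) × (1 GeV in J)⁴ = 2.33 × 10^20 kg/m³.
Convert the energy scale: 0.0220 keV⁴ = 2.20 × 10^-26 GeV⁴.
Result: 2.20 × 10^-26 × 2.33 × 10^20 = 5.13 × 10^-6 kg/m³.

5.13 × 10^-6 kg/m³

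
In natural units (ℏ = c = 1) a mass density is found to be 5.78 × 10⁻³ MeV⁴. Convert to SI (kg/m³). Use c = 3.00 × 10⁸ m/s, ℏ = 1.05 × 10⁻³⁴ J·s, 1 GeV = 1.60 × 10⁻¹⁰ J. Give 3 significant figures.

1.35 × 10⁶ kg/m³

Mass density is [E]/(c²[L]³) = [E]⁴/(ℏ³c⁵).
1 GeV⁴ → 1/(ℏ³c⁵) × (1 GeV in J)⁴ = 2.33 × 10²⁰ kg/m³.
Convert the energy scale: 5.78 × 10⁻³ MeV⁴ = 5.78 × 10⁻¹⁵ GeV⁴.
Result: 5.78 × 10⁻¹⁵ × 2.33 × 10²⁰ = 1.35 × 10⁶ kg/m³.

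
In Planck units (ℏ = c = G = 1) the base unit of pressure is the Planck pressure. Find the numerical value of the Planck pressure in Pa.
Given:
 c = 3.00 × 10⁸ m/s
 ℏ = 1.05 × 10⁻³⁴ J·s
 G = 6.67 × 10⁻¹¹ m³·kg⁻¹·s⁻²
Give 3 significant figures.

4.68 × 10¹¹³ Pa

p_P = c⁷/(ℏG²)
  = 2.19 × 10⁵⁹ / 4.67 × 10⁻⁵⁵
  = 4.68 × 10¹¹³ Pa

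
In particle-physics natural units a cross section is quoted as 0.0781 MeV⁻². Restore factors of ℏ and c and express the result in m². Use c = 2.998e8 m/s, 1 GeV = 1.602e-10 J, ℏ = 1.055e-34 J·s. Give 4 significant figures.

3.044e-27 m²

Area is [L]² = [E]⁻²·(ℏc)²; restore (ℏc)².
1 GeV⁻² → (ℏc)² × (1 GeV in J)⁻² = 3.898e-32 m².
Convert the energy scale: 0.0781 MeV⁻² = 7.81e4 GeV⁻².
Result: 7.81e4 × 3.898e-32 = 3.044e-27 m².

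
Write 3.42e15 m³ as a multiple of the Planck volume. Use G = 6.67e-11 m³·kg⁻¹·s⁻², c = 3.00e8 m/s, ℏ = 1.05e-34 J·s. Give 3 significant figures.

8.19e119

Planck volume: V_P = (ℏG/c³)^(3/2) = 4.18e-105 m³.
3.42e15 / 4.18e-105 = 8.19e119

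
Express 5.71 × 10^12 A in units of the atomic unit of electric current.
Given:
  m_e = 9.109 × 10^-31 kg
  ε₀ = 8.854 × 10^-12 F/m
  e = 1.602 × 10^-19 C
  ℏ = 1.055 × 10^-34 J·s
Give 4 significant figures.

8.636 × 10^14

atomic unit of electric current: I_au = e E_h/ℏ = m_e e⁵/((4πε₀)²ℏ³) = 6.612 × 10^-3 A.
5.71 × 10^12 / 6.612 × 10^-3 = 8.636 × 10^14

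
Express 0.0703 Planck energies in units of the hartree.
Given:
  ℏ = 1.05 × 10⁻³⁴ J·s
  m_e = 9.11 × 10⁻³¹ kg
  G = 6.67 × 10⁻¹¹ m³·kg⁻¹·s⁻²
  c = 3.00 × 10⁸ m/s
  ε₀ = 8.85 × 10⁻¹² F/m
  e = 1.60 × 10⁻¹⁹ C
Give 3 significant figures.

Planck energy: E_P = √(ℏc⁵/G) = 1.96 × 10⁹ J
hartree: E_h = m_e e⁴/(4πε₀ℏ)² = 4.38 × 10⁻¹⁸ J
0.0703 × 1.96 × 10⁹ / 4.38 × 10⁻¹⁸ = 3.14 × 10²⁵

3.14 × 10²⁵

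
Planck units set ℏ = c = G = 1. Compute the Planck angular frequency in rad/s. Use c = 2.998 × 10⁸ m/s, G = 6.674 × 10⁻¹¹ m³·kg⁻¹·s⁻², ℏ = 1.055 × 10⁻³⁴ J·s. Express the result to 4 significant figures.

The unique combination of the constants set to 1 with dimensions of angular frequency is ω_P = √(c⁵/(ℏG)).
  = √(3.440 × 10⁸⁶)
  = 1.855 × 10⁴³ rad/s

1.855 × 10⁴³ rad/s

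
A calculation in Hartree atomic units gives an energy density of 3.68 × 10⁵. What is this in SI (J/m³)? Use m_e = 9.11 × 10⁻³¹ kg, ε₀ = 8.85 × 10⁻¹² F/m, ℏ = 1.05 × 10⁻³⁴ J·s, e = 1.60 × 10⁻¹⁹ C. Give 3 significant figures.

One atomic unit of energy density: u_au = E_h/a₀³ = m_e⁴e¹⁰/((4πε₀)⁵ℏ⁸) = 3.01 × 10¹³ J/m³.
3.68 × 10⁵ × 3.01 × 10¹³ J/m³ = 1.11 × 10¹⁹ J/m³

1.11 × 10¹⁹ J/m³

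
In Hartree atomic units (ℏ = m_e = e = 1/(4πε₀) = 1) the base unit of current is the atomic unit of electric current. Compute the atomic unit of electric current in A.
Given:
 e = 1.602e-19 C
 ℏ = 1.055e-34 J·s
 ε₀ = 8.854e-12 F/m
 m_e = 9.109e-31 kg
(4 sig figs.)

6.612e-3 A

I_au = e E_h/ℏ = m_e e⁵/((4πε₀)²ℏ³)
E_h = 4.354e-18 J
e·E_h/ℏ = 6.612e-3 A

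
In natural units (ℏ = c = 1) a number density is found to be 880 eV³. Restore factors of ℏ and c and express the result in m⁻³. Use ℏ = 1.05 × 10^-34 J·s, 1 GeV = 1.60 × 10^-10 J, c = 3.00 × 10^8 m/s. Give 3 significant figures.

1.15 × 10^23 m⁻³

Number density is [L]⁻³ = [E]³/(ℏc)³.
1 GeV³ → 1/(ℏc)³ × (1 GeV in J)³ = 1.31 × 10^47 m⁻³.
Convert the energy scale: 880 eV³ = 8.80 × 10^-25 GeV³.
Result: 8.80 × 10^-25 × 1.31 × 10^47 = 1.15 × 10^23 m⁻³.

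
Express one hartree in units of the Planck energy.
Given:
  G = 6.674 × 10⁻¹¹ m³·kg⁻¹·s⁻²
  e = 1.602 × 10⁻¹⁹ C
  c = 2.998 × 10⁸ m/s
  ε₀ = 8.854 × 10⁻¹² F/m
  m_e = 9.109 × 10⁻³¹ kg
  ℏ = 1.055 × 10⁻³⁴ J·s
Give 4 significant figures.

2.225 × 10⁻²⁷

hartree: E_h = m_e e⁴/(4πε₀ℏ)² = 4.354 × 10⁻¹⁸ J
Planck energy: E_P = √(ℏc⁵/G) = 1.957 × 10⁹ J
ratio = 4.354 × 10⁻¹⁸ / 1.957 × 10⁹ = 2.225 × 10⁻²⁷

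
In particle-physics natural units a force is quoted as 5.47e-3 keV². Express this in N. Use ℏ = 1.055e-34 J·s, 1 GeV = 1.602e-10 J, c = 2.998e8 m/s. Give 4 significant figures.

4.438e-9 N

Force is [E]/[L] = [E]²/(ℏc); restore (ℏc)⁻¹.
1 GeV² → 1/(ℏc) × (1 GeV in J)² = 8.114e5 N.
Convert the energy scale: 5.47e-3 keV² = 5.47e-15 GeV².
Result: 5.47e-15 × 8.114e5 = 4.438e-9 N.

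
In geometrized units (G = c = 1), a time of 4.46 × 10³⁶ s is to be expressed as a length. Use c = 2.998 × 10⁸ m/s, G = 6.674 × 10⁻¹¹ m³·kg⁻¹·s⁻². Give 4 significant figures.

1.337 × 10⁴⁵ m

Time → length via c.
4.46 × 10³⁶ s × (c) = 1.337 × 10⁴⁵ m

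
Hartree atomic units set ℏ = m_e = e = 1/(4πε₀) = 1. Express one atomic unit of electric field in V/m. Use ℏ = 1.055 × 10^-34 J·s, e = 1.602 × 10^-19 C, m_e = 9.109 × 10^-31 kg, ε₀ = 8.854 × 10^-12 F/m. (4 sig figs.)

The unique combination of the constants set to 1 with dimensions of electric field is E_au = E_h/(e a₀) = m_e²e⁵/((4πε₀)³ℏ⁴).
E_h = 4.354 × 10^-18 J
a₀ = 5.297 × 10^-11 m
E_h/(e·a₀) = 5.131 × 10^11 V/m

5.131 × 10^11 V/m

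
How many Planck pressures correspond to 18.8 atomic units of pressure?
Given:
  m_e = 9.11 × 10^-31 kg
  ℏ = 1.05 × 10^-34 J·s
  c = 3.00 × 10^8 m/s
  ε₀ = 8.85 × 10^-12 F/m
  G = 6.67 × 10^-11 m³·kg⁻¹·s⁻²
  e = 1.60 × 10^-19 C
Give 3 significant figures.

1.21 × 10^-99

atomic unit of pressure: P_au = E_h/a₀³ = m_e⁴e¹⁰/((4πε₀)⁵ℏ⁸) = 3.01 × 10^13 Pa
Planck pressure: p_P = c⁷/(ℏG²) = 4.68 × 10^113 Pa
18.8 × 3.01 × 10^13 / 4.68 × 10^113 = 1.21 × 10^-99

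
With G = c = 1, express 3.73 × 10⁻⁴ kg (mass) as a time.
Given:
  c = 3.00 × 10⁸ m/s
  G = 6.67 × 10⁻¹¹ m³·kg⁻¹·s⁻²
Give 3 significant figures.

9.21 × 10⁻⁴⁰ s

Mass → time via G/c³.
3.73 × 10⁻⁴ kg × (G/c³) = 9.21 × 10⁻⁴⁰ s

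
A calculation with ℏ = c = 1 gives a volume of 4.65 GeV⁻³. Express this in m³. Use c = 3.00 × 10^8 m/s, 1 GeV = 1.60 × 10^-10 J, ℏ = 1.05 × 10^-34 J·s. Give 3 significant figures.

Volume is [L]³ = [E]⁻³·(ℏc)³.
1 GeV⁻³ → (ℏc)³ × (1 GeV in J)⁻³ = 7.63 × 10^-48 m³.
Result: 4.65 × 7.63 × 10^-48 = 3.55 × 10^-47 m³.

3.55 × 10^-47 m³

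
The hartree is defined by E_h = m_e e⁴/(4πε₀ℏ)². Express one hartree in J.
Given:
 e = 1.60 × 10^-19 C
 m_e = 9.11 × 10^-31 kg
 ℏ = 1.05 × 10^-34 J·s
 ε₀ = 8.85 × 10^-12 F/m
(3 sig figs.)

E_h = m_e e⁴/(4πε₀ℏ)²
  = 5.97 × 10^-106 / 1.36 × 10^-88
  = 4.38 × 10^-18 J

4.38 × 10^-18 J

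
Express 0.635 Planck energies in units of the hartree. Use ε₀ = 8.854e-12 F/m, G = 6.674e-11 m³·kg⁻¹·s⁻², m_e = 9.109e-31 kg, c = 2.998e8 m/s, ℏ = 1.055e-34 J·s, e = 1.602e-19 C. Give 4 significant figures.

Planck energy: E_P = √(ℏc⁵/G) = 1.957e9 J
hartree: E_h = m_e e⁴/(4πε₀ℏ)² = 4.354e-18 J
0.635 × 1.957e9 / 4.354e-18 = 2.853e26

2.853e26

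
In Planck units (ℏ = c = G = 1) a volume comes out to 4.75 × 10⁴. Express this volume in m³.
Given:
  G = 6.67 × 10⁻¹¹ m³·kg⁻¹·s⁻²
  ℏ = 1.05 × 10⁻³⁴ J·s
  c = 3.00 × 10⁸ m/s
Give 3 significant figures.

One Planck volume: V_P = (ℏG/c³)^(3/2) = 4.18 × 10⁻¹⁰⁵ m³.
4.75 × 10⁴ × 4.18 × 10⁻¹⁰⁵ m³ = 1.98 × 10⁻¹⁰⁰ m³

1.98 × 10⁻¹⁰⁰ m³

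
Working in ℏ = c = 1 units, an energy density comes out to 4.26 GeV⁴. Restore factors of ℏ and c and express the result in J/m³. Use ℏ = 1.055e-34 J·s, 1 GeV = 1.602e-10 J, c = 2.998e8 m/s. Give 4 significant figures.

8.868e37 J/m³

[E]/[L]³ = [E]⁴/(ℏc)³; restore (ℏc)⁻³.
1 GeV⁴ → 1/(ℏc)³ × (1 GeV in J)⁴ = 2.082e37 J/m³.
Result: 4.26 × 2.082e37 = 8.868e37 J/m³.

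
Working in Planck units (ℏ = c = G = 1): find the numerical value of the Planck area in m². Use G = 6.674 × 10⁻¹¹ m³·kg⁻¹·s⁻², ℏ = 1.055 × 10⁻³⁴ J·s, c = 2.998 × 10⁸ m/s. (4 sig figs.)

Dimensional analysis gives A_P = ℏG/c³.
  = 7.041 × 10⁻⁴⁵ / 2.695 × 10²⁵
  = 2.613 × 10⁻⁷⁰ m²

2.613 × 10⁻⁷⁰ m²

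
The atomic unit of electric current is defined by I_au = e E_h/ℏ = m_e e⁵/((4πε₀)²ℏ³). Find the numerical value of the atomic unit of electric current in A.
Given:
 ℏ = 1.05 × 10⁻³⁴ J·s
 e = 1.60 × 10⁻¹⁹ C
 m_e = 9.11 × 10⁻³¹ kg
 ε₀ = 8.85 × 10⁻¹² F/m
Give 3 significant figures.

I_au = e E_h/ℏ = m_e e⁵/((4πε₀)²ℏ³)
E_h = 4.38 × 10⁻¹⁸ J
e·E_h/ℏ = 6.67 × 10⁻³ A

6.67 × 10⁻³ A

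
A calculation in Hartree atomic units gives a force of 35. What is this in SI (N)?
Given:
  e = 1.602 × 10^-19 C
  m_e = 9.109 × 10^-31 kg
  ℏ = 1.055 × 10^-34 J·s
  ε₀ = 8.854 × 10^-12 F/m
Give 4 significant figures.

2.877 × 10^-6 N

One atomic unit of force: F_au = E_h/a₀ = m_e²e⁶/((4πε₀)³ℏ⁴) = 8.220 × 10^-8 N.
35 × 8.220 × 10^-8 N = 2.877 × 10^-6 N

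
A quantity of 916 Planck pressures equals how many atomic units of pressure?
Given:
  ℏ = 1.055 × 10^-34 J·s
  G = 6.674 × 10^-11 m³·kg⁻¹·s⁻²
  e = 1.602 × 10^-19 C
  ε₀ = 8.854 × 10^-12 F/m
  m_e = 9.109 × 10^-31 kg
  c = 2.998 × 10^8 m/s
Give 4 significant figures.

1.449 × 10^103

Planck pressure: p_P = c⁷/(ℏG²) = 4.632 × 10^113 Pa
atomic unit of pressure: P_au = E_h/a₀³ = m_e⁴e¹⁰/((4πε₀)⁵ℏ⁸) = 2.929 × 10^13 Pa
916 × 4.632 × 10^113 / 2.929 × 10^13 = 1.449 × 10^103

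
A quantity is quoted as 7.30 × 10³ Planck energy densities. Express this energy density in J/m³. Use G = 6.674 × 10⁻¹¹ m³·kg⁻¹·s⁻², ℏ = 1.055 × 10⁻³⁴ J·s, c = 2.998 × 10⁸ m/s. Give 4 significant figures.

3.382 × 10¹¹⁷ J/m³

One Planck energy density: u_P = c⁷/(ℏG²) = 4.632 × 10¹¹³ J/m³.
7.30 × 10³ × 4.632 × 10¹¹³ J/m³ = 3.382 × 10¹¹⁷ J/m³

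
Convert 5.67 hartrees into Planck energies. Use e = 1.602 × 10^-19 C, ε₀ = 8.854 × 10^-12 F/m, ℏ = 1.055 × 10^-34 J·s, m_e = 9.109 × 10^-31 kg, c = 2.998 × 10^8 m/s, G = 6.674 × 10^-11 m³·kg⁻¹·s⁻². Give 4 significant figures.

1.262 × 10^-26

hartree: E_h = m_e e⁴/(4πε₀ℏ)² = 4.354 × 10^-18 J
Planck energy: E_P = √(ℏc⁵/G) = 1.957 × 10^9 J
5.67 × 4.354 × 10^-18 / 1.957 × 10^9 = 1.262 × 10^-26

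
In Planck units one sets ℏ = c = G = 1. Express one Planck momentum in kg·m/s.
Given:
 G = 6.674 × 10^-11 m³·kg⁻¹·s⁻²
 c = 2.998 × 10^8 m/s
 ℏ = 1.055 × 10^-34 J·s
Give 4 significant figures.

p_P = √(ℏc³/G)
  = √(42.60)
  = 6.527 kg·m/s

6.527 kg·m/s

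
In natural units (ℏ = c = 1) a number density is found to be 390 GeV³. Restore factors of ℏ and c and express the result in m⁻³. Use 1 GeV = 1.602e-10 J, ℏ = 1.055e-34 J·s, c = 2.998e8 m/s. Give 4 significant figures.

5.068e49 m⁻³

Number density is [L]⁻³ = [E]³/(ℏc)³.
1 GeV³ → 1/(ℏc)³ × (1 GeV in J)³ = 1.299e47 m⁻³.
Result: 390 × 1.299e47 = 5.068e49 m⁻³.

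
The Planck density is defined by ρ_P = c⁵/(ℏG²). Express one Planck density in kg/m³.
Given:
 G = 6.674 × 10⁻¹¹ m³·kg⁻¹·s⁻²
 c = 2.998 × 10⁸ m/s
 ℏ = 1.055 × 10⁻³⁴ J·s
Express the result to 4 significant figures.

ρ_P = c⁵/(ℏG²)
  = 2.422 × 10⁴² / 4.699 × 10⁻⁵⁵
  = 5.154 × 10⁹⁶ kg/m³

5.154 × 10⁹⁶ kg/m³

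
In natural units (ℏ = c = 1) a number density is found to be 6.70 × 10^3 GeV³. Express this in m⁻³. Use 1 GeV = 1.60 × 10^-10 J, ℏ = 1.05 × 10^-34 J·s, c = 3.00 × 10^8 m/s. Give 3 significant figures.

8.78 × 10^50 m⁻³

Number density is [L]⁻³ = [E]³/(ℏc)³.
1 GeV³ → 1/(ℏc)³ × (1 GeV in J)³ = 1.31 × 10^47 m⁻³.
Result: 6.70 × 10^3 × 1.31 × 10^47 = 8.78 × 10^50 m⁻³.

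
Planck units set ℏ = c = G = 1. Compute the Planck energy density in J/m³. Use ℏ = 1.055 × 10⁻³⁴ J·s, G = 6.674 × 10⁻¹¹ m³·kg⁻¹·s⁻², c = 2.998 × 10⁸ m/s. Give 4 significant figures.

The unique combination of the constants set to 1 with dimensions of energy density is u_P = c⁷/(ℏG²).
  = 2.177 × 10⁵⁹ / 4.699 × 10⁻⁵⁵
  = 4.632 × 10¹¹³ J/m³

4.632 × 10¹¹³ J/m³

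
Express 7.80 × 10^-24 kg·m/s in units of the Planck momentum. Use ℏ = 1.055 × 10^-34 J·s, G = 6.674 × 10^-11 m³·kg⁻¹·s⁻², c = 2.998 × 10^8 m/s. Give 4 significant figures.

Planck momentum: p_P = √(ℏc³/G) = 6.527 kg·m/s.
7.80 × 10^-24 / 6.527 = 1.195 × 10^-24

1.195 × 10^-24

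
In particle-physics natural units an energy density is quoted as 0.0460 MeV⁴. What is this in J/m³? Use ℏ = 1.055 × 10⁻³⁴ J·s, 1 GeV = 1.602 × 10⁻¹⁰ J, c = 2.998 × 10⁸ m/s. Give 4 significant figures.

9.575 × 10²³ J/m³

[E]/[L]³ = [E]⁴/(ℏc)³; restore (ℏc)⁻³.
1 GeV⁴ → 1/(ℏc)³ × (1 GeV in J)⁴ = 2.082 × 10³⁷ J/m³.
Convert the energy scale: 0.0460 MeV⁴ = 4.60 × 10⁻¹⁴ GeV⁴.
Result: 4.60 × 10⁻¹⁴ × 2.082 × 10³⁷ = 9.575 × 10²³ J/m³.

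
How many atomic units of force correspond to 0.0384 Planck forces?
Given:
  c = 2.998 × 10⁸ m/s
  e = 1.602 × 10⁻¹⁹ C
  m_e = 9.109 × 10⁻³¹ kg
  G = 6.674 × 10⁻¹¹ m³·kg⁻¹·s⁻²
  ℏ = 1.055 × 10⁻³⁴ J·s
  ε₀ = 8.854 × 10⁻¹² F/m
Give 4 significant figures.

5.655 × 10⁴⁹

Planck force: F_P = c⁴/G = 1.210 × 10⁴⁴ N
atomic unit of force: F_au = E_h/a₀ = m_e²e⁶/((4πε₀)³ℏ⁴) = 8.220 × 10⁻⁸ N
0.0384 × 1.210 × 10⁴⁴ / 8.220 × 10⁻⁸ = 5.655 × 10⁴⁹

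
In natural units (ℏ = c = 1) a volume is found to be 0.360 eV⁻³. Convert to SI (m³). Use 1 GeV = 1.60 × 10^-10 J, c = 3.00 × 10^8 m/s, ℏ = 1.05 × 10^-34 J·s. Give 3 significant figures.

Volume is [L]³ = [E]⁻³·(ℏc)³.
1 GeV⁻³ → (ℏc)³ × (1 GeV in J)⁻³ = 7.63 × 10^-48 m³.
Convert the energy scale: 0.360 eV⁻³ = 3.60 × 10^26 GeV⁻³.
Result: 3.60 × 10^26 × 7.63 × 10^-48 = 2.75 × 10^-21 m³.

2.75 × 10^-21 m³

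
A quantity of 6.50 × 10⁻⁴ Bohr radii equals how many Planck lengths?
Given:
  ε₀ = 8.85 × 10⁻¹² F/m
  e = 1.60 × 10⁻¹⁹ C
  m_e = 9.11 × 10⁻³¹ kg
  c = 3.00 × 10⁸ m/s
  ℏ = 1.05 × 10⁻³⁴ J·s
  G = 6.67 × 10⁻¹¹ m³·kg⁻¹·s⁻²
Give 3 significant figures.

2.12 × 10²¹

Bohr radius: a₀ = 4πε₀ℏ²/(m_e e²) = 5.26 × 10⁻¹¹ m
Planck length: ℓ_P = √(ℏG/c³) = 1.61 × 10⁻³⁵ m
6.50 × 10⁻⁴ × 5.26 × 10⁻¹¹ / 1.61 × 10⁻³⁵ = 2.12 × 10²¹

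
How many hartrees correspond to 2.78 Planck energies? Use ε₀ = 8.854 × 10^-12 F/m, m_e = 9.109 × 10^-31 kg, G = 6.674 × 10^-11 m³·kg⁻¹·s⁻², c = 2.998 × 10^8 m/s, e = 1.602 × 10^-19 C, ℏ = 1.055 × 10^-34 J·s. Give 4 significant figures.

Planck energy: E_P = √(ℏc⁵/G) = 1.957 × 10^9 J
hartree: E_h = m_e e⁴/(4πε₀ℏ)² = 4.354 × 10^-18 J
2.78 × 1.957 × 10^9 / 4.354 × 10^-18 = 1.249 × 10^27

1.249 × 10^27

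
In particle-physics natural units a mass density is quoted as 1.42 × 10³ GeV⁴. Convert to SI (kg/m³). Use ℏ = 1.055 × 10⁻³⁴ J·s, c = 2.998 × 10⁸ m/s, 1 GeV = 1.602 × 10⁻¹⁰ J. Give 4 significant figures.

3.289 × 10²³ kg/m³

Mass density is [E]/(c²[L]³) = [E]⁴/(ℏ³c⁵).
1 GeV⁴ → 1/(ℏ³c⁵) × (1 GeV in J)⁴ = 2.316 × 10²⁰ kg/m³.
Result: 1.42 × 10³ × 2.316 × 10²⁰ = 3.289 × 10²³ kg/m³.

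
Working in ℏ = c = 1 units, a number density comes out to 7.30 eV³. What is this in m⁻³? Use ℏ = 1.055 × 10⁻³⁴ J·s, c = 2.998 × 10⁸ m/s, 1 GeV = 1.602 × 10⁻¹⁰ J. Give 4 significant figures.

Number density is [L]⁻³ = [E]³/(ℏc)³.
1 GeV³ → 1/(ℏc)³ × (1 GeV in J)³ = 1.299 × 10⁴⁷ m⁻³.
Convert the energy scale: 7.30 eV³ = 7.30 × 10⁻²⁷ GeV³.
Result: 7.30 × 10⁻²⁷ × 1.299 × 10⁴⁷ = 9.485 × 10²⁰ m⁻³.

9.485 × 10²⁰ m⁻³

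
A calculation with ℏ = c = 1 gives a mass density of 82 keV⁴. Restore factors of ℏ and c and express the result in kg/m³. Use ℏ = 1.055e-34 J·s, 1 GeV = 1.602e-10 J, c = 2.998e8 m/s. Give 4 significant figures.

0.01899 kg/m³

Mass density is [E]/(c²[L]³) = [E]⁴/(ℏ³c⁵).
1 GeV⁴ → 1/(ℏ³c⁵) × (1 GeV in J)⁴ = 2.316e20 kg/m³.
Convert the energy scale: 82 keV⁴ = 8.20e-23 GeV⁴.
Result: 8.20e-23 × 2.316e20 = 0.01899 kg/m³.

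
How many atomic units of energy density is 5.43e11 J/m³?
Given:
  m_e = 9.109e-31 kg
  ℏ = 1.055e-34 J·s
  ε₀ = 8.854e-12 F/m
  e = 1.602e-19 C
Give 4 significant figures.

0.01854

atomic unit of energy density: u_au = E_h/a₀³ = m_e⁴e¹⁰/((4πε₀)⁵ℏ⁸) = 2.929e13 J/m³.
5.43e11 / 2.929e13 = 0.01854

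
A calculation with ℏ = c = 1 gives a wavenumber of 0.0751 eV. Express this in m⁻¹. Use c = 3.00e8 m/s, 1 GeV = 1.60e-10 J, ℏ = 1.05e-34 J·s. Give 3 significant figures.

3.81e5 m⁻¹

Inverse length is [E]/(ℏc).
1 GeV → 1/(ℏc) × (1 GeV in J) = 5.08e15 m⁻¹.
Convert the energy scale: 0.0751 eV = 7.51e-11 GeV.
Result: 7.51e-11 × 5.08e15 = 3.81e5 m⁻¹.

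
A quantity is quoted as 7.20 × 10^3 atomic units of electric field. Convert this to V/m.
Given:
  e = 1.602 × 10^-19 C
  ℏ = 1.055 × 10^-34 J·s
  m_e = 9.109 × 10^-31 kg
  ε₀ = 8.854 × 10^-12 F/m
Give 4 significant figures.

One atomic unit of electric field: E_au = E_h/(e a₀) = m_e²e⁵/((4πε₀)³ℏ⁴) = 5.131 × 10^11 V/m.
7.20 × 10^3 × 5.131 × 10^11 V/m = 3.694 × 10^15 V/m

3.694 × 10^15 V/m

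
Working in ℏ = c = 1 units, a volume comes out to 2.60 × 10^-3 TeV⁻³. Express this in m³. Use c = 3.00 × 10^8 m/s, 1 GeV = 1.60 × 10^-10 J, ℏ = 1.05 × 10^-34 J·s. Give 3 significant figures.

1.98 × 10^-59 m³

Volume is [L]³ = [E]⁻³·(ℏc)³.
1 GeV⁻³ → (ℏc)³ × (1 GeV in J)⁻³ = 7.63 × 10^-48 m³.
Convert the energy scale: 2.60 × 10^-3 TeV⁻³ = 2.60 × 10^-12 GeV⁻³.
Result: 2.60 × 10^-12 × 7.63 × 10^-48 = 1.98 × 10^-59 m³.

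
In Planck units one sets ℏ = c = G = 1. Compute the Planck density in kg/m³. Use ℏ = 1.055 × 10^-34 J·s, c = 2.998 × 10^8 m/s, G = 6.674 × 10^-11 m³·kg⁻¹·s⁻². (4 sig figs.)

ρ_P = c⁵/(ℏG²)
  = 2.422 × 10^42 / 4.699 × 10^-55
  = 5.154 × 10^96 kg/m³

5.154 × 10^96 kg/m³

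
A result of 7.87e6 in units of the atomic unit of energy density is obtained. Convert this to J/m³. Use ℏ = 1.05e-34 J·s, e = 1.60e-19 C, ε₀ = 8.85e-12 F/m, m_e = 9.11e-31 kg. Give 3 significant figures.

2.37e20 J/m³

One atomic unit of energy density: u_au = E_h/a₀³ = m_e⁴e¹⁰/((4πε₀)⁵ℏ⁸) = 3.01e13 J/m³.
7.87e6 × 3.01e13 J/m³ = 2.37e20 J/m³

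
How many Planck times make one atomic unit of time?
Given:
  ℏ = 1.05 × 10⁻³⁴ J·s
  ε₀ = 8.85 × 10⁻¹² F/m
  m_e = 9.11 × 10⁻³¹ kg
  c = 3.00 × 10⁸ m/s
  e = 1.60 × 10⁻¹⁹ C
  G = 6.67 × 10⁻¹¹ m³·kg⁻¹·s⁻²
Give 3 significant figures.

atomic unit of time: τ_au = (4πε₀)²ℏ³/(m_e e⁴) = 2.40 × 10⁻¹⁷ s
Planck time: t_P = √(ℏG/c⁵) = 5.37 × 10⁻⁴⁴ s
ratio = 2.40 × 10⁻¹⁷ / 5.37 × 10⁻⁴⁴ = 4.47 × 10²⁶

4.47 × 10²⁶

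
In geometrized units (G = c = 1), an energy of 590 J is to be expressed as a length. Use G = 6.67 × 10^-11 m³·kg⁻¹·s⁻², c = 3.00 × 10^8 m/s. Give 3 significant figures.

4.86 × 10^-42 m

Energy → length via G/c⁴.
590 J × (G/c⁴) = 4.86 × 10^-42 m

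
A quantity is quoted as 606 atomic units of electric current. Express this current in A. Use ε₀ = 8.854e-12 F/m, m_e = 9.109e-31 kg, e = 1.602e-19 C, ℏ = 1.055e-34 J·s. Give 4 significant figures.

One atomic unit of electric current: I_au = e E_h/ℏ = m_e e⁵/((4πε₀)²ℏ³) = 6.612e-3 A.
606 × 6.612e-3 A = 4.007 A

4.007 A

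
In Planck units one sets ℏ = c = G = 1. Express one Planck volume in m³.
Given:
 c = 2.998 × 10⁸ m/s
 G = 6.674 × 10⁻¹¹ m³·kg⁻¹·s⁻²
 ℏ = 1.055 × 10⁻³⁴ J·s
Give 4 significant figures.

V_P = (ℏG/c³)^(3/2)
  = √(1.784 × 10⁻²⁰⁹)
  = 4.224 × 10⁻¹⁰⁵ m³

4.224 × 10⁻¹⁰⁵ m³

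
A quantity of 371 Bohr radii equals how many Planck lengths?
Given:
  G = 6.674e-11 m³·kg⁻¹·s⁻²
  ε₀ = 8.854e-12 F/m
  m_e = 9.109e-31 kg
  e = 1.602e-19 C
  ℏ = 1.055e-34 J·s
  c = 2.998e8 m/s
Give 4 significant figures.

1.216e27

Bohr radius: a₀ = 4πε₀ℏ²/(m_e e²) = 5.297e-11 m
Planck length: ℓ_P = √(ℏG/c³) = 1.616e-35 m
371 × 5.297e-11 / 1.616e-35 = 1.216e27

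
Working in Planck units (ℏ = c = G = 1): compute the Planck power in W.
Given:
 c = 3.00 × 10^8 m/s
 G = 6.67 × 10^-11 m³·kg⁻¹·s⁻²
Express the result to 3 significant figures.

3.64 × 10^52 W

From ℏ = c = G = 1 the power scale is P_P = c⁵/G.
  = 2.43 × 10^42 / 6.67 × 10^-11
  = 3.64 × 10^52 W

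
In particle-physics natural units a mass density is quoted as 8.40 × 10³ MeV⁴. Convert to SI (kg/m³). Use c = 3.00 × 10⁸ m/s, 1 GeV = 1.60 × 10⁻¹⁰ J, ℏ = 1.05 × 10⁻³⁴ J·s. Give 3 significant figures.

Mass density is [E]/(c²[L]³) = [E]⁴/(ℏ³c⁵).
1 GeV⁴ → 1/(ℏ³c⁵) × (1 GeV in J)⁴ = 2.33 × 10²⁰ kg/m³.
Convert the energy scale: 8.40 × 10³ MeV⁴ = 8.40 × 10⁻⁹ GeV⁴.
Result: 8.40 × 10⁻⁹ × 2.33 × 10²⁰ = 1.96 × 10¹² kg/m³.

1.96 × 10¹² kg/m³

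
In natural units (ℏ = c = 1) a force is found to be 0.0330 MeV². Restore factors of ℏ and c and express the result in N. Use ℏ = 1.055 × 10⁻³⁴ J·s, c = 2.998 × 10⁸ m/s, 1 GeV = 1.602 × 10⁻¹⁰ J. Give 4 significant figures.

0.02678 N

Force is [E]/[L] = [E]²/(ℏc); restore (ℏc)⁻¹.
1 GeV² → 1/(ℏc) × (1 GeV in J)² = 8.114 × 10⁵ N.
Convert the energy scale: 0.0330 MeV² = 3.30 × 10⁻⁸ GeV².
Result: 3.30 × 10⁻⁸ × 8.114 × 10⁵ = 0.02678 N.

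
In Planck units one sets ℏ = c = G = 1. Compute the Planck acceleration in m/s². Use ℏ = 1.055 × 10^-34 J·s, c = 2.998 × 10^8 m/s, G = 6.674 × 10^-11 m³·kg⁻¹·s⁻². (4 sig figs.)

5.560 × 10^51 m/s²

a_P = √(c⁷/(ℏG))
  = √(3.092 × 10^103)
  = 5.560 × 10^51 m/s²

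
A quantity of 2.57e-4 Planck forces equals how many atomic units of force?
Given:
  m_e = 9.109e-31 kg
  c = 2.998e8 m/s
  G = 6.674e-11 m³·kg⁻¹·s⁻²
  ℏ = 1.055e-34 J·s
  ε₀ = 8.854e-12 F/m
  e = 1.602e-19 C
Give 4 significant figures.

Planck force: F_P = c⁴/G = 1.210e44 N
atomic unit of force: F_au = E_h/a₀ = m_e²e⁶/((4πε₀)³ℏ⁴) = 8.220e-8 N
2.57e-4 × 1.210e44 / 8.220e-8 = 3.785e47

3.785e47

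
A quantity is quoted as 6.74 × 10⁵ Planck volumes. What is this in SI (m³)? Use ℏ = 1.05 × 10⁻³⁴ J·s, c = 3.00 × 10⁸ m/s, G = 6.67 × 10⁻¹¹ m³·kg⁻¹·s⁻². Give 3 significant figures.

One Planck volume: V_P = (ℏG/c³)^(3/2) = 4.18 × 10⁻¹⁰⁵ m³.
6.74 × 10⁵ × 4.18 × 10⁻¹⁰⁵ m³ = 2.82 × 10⁻⁹⁹ m³

2.82 × 10⁻⁹⁹ m³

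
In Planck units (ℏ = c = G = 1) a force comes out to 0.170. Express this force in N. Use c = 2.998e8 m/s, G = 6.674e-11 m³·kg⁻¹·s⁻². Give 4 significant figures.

One Planck force: F_P = c⁴/G = 1.210e44 N.
0.170 × 1.210e44 N = 2.058e43 N

2.058e43 N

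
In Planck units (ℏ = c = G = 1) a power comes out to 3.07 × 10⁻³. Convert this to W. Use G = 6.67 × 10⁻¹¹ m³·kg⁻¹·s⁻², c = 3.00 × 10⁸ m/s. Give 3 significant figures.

1.12 × 10⁵⁰ W

One Planck power: P_P = c⁵/G = 3.64 × 10⁵² W.
3.07 × 10⁻³ × 3.64 × 10⁵² W = 1.12 × 10⁵⁰ W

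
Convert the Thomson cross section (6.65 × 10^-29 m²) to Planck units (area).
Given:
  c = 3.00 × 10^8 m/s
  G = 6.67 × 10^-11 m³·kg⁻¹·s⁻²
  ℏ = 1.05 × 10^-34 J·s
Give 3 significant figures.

Planck area: A_P = ℏG/c³ = 2.59 × 10^-70 m².
6.65 × 10^-29 / 2.59 × 10^-70 = 2.56 × 10^41

2.56 × 10^41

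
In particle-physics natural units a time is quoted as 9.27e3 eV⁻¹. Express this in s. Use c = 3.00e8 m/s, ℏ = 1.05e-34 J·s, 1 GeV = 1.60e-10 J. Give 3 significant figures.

A time is [E]⁻¹ in ℏ=c=1; restore one factor of ℏ.
1 GeV⁻¹ → ℏ × (1 GeV in J)⁻¹ = 6.56e-25 s.
Convert the energy scale: 9.27e3 eV⁻¹ = 9.27e12 GeV⁻¹.
Result: 9.27e12 × 6.56e-25 = 6.08e-12 s.

6.08e-12 s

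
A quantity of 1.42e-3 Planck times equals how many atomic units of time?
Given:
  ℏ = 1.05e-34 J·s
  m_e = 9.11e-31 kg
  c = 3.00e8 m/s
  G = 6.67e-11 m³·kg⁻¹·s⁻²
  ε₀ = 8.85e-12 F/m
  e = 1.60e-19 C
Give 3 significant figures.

Planck time: t_P = √(ℏG/c⁵) = 5.37e-44 s
atomic unit of time: τ_au = (4πε₀)²ℏ³/(m_e e⁴) = 2.40e-17 s
1.42e-3 × 5.37e-44 / 2.40e-17 = 3.18e-30

3.18e-30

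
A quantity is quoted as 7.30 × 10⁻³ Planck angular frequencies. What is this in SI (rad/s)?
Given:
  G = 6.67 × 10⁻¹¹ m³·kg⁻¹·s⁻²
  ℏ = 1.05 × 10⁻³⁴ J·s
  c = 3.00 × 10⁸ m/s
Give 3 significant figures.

1.36 × 10⁴¹ rad/s

One Planck angular frequency: ω_P = √(c⁵/(ℏG)) = 1.86 × 10⁴³ rad/s.
7.30 × 10⁻³ × 1.86 × 10⁴³ rad/s = 1.36 × 10⁴¹ rad/s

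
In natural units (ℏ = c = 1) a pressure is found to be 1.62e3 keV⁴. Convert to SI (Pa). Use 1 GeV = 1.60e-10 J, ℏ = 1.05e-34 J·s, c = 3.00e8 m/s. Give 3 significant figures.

3.40e16 Pa

Pressure is [E]/[L]³ = [E]⁴/(ℏc)³.
1 GeV⁴ → 1/(ℏc)³ × (1 GeV in J)⁴ = 2.10e37 Pa.
Convert the energy scale: 1.62e3 keV⁴ = 1.62e-21 GeV⁴.
Result: 1.62e-21 × 2.10e37 = 3.40e16 Pa.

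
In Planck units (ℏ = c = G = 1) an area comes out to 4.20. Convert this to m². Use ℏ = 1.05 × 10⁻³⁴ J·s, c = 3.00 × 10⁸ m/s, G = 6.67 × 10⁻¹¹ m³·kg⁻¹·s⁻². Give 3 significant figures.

One Planck area: A_P = ℏG/c³ = 2.59 × 10⁻⁷⁰ m².
4.20 × 2.59 × 10⁻⁷⁰ m² = 1.09 × 10⁻⁶⁹ m²

1.09 × 10⁻⁶⁹ m²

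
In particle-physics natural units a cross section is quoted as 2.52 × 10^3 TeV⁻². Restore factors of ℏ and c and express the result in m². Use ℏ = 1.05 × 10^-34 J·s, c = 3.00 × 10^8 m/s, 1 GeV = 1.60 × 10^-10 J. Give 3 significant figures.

Area is [L]² = [E]⁻²·(ℏc)²; restore (ℏc)².
1 GeV⁻² → (ℏc)² × (1 GeV in J)⁻² = 3.88 × 10^-32 m².
Convert the energy scale: 2.52 × 10^3 TeV⁻² = 2.52 × 10^-3 GeV⁻².
Result: 2.52 × 10^-3 × 3.88 × 10^-32 = 9.77 × 10^-35 m².

9.77 × 10^-35 m²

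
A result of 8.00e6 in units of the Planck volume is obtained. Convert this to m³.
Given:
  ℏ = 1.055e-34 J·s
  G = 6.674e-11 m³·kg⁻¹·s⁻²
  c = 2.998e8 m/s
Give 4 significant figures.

One Planck volume: V_P = (ℏG/c³)^(3/2) = 4.224e-105 m³.
8.00e6 × 4.224e-105 m³ = 3.379e-98 m³

3.379e-98 m³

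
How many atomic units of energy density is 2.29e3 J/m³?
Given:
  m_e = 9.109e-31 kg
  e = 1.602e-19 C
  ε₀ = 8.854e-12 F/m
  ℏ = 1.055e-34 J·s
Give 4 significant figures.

atomic unit of energy density: u_au = E_h/a₀³ = m_e⁴e¹⁰/((4πε₀)⁵ℏ⁸) = 2.929e13 J/m³.
2.29e3 / 2.929e13 = 7.818e-11

7.818e-11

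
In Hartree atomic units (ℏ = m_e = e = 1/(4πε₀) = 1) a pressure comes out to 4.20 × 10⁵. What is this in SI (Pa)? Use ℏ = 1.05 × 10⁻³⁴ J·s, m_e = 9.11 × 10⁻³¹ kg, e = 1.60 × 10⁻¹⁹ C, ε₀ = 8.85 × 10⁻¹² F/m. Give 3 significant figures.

1.27 × 10¹⁹ Pa

One atomic unit of pressure: P_au = E_h/a₀³ = m_e⁴e¹⁰/((4πε₀)⁵ℏ⁸) = 3.01 × 10¹³ Pa.
4.20 × 10⁵ × 3.01 × 10¹³ Pa = 1.27 × 10¹⁹ Pa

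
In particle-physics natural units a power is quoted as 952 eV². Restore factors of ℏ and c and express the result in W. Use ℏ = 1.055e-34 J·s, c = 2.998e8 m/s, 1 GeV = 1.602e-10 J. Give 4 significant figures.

Power is [E]/[T] = [E]²/ℏ.
1 GeV² → 1/ℏ × (1 GeV in J)² = 2.433e14 W.
Convert the energy scale: 952 eV² = 9.52e-16 GeV².
Result: 9.52e-16 × 2.433e14 = 0.2316 W.

0.2316 W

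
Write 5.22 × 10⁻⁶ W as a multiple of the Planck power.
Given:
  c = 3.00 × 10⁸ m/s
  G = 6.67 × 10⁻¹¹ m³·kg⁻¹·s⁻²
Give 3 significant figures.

1.43 × 10⁻⁵⁸

Planck power: P_P = c⁵/G = 3.64 × 10⁵² W.
5.22 × 10⁻⁶ / 3.64 × 10⁵² = 1.43 × 10⁻⁵⁸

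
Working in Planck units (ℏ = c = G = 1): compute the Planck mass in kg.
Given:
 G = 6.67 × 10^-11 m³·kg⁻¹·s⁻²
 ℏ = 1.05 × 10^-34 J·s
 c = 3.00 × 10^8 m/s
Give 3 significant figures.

Dimensional analysis gives m_P = √(ℏc/G).
  = √(4.72 × 10^-16)
  = 2.17 × 10^-8 kg

2.17 × 10^-8 kg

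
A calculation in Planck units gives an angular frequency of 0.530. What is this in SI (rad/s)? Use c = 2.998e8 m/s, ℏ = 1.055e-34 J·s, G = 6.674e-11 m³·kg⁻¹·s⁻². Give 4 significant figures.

9.830e42 rad/s

One Planck angular frequency: ω_P = √(c⁵/(ℏG)) = 1.855e43 rad/s.
0.530 × 1.855e43 rad/s = 9.830e42 rad/s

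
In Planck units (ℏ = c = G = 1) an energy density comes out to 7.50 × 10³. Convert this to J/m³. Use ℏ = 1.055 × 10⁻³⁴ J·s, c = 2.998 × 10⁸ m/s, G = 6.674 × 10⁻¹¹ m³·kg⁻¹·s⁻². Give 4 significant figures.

3.474 × 10¹¹⁷ J/m³

One Planck energy density: u_P = c⁷/(ℏG²) = 4.632 × 10¹¹³ J/m³.
7.50 × 10³ × 4.632 × 10¹¹³ J/m³ = 3.474 × 10¹¹⁷ J/m³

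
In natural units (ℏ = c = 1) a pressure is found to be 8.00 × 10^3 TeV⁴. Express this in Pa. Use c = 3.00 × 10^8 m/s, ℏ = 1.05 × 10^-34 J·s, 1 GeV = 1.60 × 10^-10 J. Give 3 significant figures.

Pressure is [E]/[L]³ = [E]⁴/(ℏc)³.
1 GeV⁴ → 1/(ℏc)³ × (1 GeV in J)⁴ = 2.10 × 10^37 Pa.
Convert the energy scale: 8.00 × 10^3 TeV⁴ = 8.00 × 10^15 GeV⁴.
Result: 8.00 × 10^15 × 2.10 × 10^37 = 1.68 × 10^53 Pa.

1.68 × 10^53 Pa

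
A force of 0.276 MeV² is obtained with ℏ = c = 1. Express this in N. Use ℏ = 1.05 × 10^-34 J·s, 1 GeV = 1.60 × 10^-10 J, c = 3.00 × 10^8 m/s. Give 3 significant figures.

Force is [E]/[L] = [E]²/(ℏc); restore (ℏc)⁻¹.
1 GeV² → 1/(ℏc) × (1 GeV in J)² = 8.13 × 10^5 N.
Convert the energy scale: 0.276 MeV² = 2.76 × 10^-7 GeV².
Result: 2.76 × 10^-7 × 8.13 × 10^5 = 0.224 N.

0.224 N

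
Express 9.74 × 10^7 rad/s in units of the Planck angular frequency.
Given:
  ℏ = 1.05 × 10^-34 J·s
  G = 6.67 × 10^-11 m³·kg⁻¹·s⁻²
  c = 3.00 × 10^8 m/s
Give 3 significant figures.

Planck angular frequency: ω_P = √(c⁵/(ℏG)) = 1.86 × 10^43 rad/s.
9.74 × 10^7 / 1.86 × 10^43 = 5.23 × 10^-36

5.23 × 10^-36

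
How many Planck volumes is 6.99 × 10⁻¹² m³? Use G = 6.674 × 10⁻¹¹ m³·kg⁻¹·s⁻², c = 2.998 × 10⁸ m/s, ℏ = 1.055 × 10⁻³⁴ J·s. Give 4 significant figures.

1.655 × 10⁹³

Planck volume: V_P = (ℏG/c³)^(3/2) = 4.224 × 10⁻¹⁰⁵ m³.
6.99 × 10⁻¹² / 4.224 × 10⁻¹⁰⁵ = 1.655 × 10⁹³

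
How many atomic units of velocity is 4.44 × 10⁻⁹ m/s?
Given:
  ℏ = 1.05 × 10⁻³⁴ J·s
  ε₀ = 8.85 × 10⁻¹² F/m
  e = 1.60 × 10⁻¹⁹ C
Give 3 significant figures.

atomic unit of velocity: v_au = e²/(4πε₀ℏ) = 2.19 × 10⁶ m/s.
4.44 × 10⁻⁹ / 2.19 × 10⁶ = 2.03 × 10⁻¹⁵

2.03 × 10⁻¹⁵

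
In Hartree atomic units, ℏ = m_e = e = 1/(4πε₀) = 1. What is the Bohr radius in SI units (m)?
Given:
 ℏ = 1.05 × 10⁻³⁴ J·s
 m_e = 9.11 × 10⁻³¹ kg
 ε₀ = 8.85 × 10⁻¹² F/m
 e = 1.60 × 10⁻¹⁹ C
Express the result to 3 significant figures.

5.26 × 10⁻¹¹ m

The unique combination of the constants set to 1 with dimensions of length is a₀ = 4πε₀ℏ²/(m_e e²).
  = 1.23 × 10⁻⁷⁸ / 2.33 × 10⁻⁶⁸
  = 5.26 × 10⁻¹¹ m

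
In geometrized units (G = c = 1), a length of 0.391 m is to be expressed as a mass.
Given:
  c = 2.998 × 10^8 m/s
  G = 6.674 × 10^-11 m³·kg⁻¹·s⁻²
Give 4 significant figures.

5.266 × 10^26 kg

Length → mass via c²/G.
0.391 m × (c²/G) = 5.266 × 10^26 kg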